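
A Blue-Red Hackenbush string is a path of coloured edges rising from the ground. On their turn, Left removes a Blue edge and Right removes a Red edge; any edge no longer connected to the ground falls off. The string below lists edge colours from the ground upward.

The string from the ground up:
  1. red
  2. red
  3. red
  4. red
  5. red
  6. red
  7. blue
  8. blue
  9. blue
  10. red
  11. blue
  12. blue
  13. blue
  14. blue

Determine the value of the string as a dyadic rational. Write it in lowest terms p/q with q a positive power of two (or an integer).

Prefix values for red red red red red red blue blue blue red blue blue blue blue via {L|R} + simplicity:
v(r) = { (no moves) | 0 } gives -1
v(rr) = { (no moves) | -1 0 } gives -2
v(rrr) = { (no moves) | -2 -1 0 } gives -3
v(rrrr) = { (no moves) | -3 -2 -1 0 } gives -4
v(rrrrr) = { (no moves) | -4 -3 -2 -1 0 } gives -5
v(rrrrrr) = { (no moves) | -5 -4 -3 -2 -1 0 } gives -6
v(rrrrrrb) = { -6 | -5 -4 -3 -2 -1 0 } gives -11/2
v(rrrrrrbb) = { -6 -11/2 | -5 -4 -3 -2 -1 0 } gives -21/4
v(rrrrrrbbb) = { -6 -11/2 -21/4 | -5 -4 -3 -2 -1 0 } gives -41/8
v(rrrrrrbbbr) = { -6 -11/2 -21/4 | -41/8 -5 -4 -3 -2 -1 0 } gives -83/16
v(rrrrrrbbbrb) = { -6 -11/2 -21/4 -83/16 | -41/8 -5 -4 -3 -2 -1 0 } gives -165/32
v(rrrrrrbbbrbb) = { -6 -11/2 -21/4 -83/16 -165/32 | -41/8 -5 -4 -3 -2 -1 0 } gives -329/64
v(rrrrrrbbbrbbb) = { -6 -11/2 -21/4 -83/16 -165/32 -329/64 | -41/8 -5 -4 -3 -2 -1 0 } gives -657/128
v(rrrrrrbbbrbbbb) = { -6 -11/2 -21/4 -83/16 -165/32 -329/64 -657/128 | -41/8 -5 -4 -3 -2 -1 0 } gives -1313/256

-1313/256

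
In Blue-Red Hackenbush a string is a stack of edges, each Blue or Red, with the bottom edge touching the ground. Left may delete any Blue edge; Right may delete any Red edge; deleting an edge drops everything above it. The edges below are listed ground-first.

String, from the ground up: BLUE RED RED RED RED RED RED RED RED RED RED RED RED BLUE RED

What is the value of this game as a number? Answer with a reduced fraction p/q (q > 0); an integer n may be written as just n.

edge 1 of 15 (BLUE): { 0 | ∅ } → 1
edge 2 of 15 (RED): { 0 | 1 } → 1/2
edge 3 of 15 (RED): { 0 | 1/2,1 } → 1/4
edge 4 of 15 (RED): { 0 | 1/4,1/2,1 } → 1/8
edge 5 of 15 (RED): { 0 | 1/8,1/4,1/2,1 } → 1/16
edge 6 of 15 (RED): { 0 | 1/16,1/8,1/4,1/2,1 } → 1/32
edge 7 of 15 (RED): { 0 | 1/32,1/16,1/8,1/4,1/2,1 } → 1/64
edge 8 of 15 (RED): { 0 | 1/64,1/32,1/16,1/8,1/4,1/2,1 } → 1/128
edge 9 of 15 (RED): { 0 | 1/128,1/64,1/32,1/16,1/8,1/4,1/2,1 } → 1/256
edge 10 of 15 (RED): { 0 | 1/256,1/128,1/64,1/32,1/16,1/8,1/4,1/2,1 } → 1/512
edge 11 of 15 (RED): { 0 | 1/512,1/256,1/128,1/64,1/32,1/16,1/8,1/4,1/2,1 } → 1/1024
edge 12 of 15 (RED): { 0 | 1/1024,1/512,1/256,1/128,1/64,1/32,1/16,1/8,1/4,1/2,1 } → 1/2048
edge 13 of 15 (RED): { 0 | 1/2048,1/1024,1/512,1/256,1/128,1/64,1/32,1/16,1/8,1/4,1/2,1 } → 1/4096
edge 14 of 15 (BLUE): { 0,1/4096 | 1/2048,1/1024,1/512,1/256,1/128,1/64,1/32,1/16,1/8,1/4,1/2,1 } → 3/8192
edge 15 of 15 (RED): { 0,1/4096 | 3/8192,1/2048,1/1024,1/512,1/256,1/128,1/64,1/32,1/16,1/8,1/4,1/2,1 } → 5/16384

5/16384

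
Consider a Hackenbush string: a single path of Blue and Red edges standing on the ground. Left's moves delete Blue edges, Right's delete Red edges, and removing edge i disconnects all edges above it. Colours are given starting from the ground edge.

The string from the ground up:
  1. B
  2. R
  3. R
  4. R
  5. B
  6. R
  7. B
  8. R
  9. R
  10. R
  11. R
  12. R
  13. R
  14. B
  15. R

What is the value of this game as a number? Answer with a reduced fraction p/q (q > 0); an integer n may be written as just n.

Build value(s[:k]) for k = 1..15, string s = B R R R B R B R R R R R R B R.
B: Left { 0 }, Right { ∅ } so simplest 1
BR: Left { 0 }, Right { 1 } so simplest 1/2
BRR: Left { 0 }, Right { 1/2 1 } so simplest 1/4
BRRR: Left { 0 }, Right { 1/4 1/2 1 } so simplest 1/8
BRRRB: Left { 0 1/8 }, Right { 1/4 1/2 1 } so simplest 3/16
BRRRBR: Left { 0 1/8 }, Right { 3/16 1/4 1/2 1 } so simplest 5/32
BRRRBRB: Left { 0 1/8 5/32 }, Right { 3/16 1/4 1/2 1 } so simplest 11/64
BRRRBRBR: Left { 0 1/8 5/32 }, Right { 11/64 3/16 1/4 1/2 1 } so simplest 21/128
BRRRBRBRR: Left { 0 1/8 5/32 }, Right { 21/128 11/64 3/16 1/4 1/2 1 } so simplest 41/256
BRRRBRBRRR: Left { 0 1/8 5/32 }, Right { 41/256 21/128 11/64 3/16 1/4 1/2 1 } so simplest 81/512
BRRRBRBRRRR: Left { 0 1/8 5/32 }, Right { 81/512 41/256 21/128 11/64 3/16 1/4 1/2 1 } so simplest 161/1024
BRRRBRBRRRRR: Left { 0 1/8 5/32 }, Right { 161/1024 81/512 41/256 21/128 11/64 3/16 1/4 1/2 1 } so simplest 321/2048
BRRRBRBRRRRRR: Left { 0 1/8 5/32 }, Right { 321/2048 161/1024 81/512 41/256 21/128 11/64 3/16 1/4 1/2 1 } so simplest 641/4096
BRRRBRBRRRRRRB: Left { 0 1/8 5/32 641/4096 }, Right { 321/2048 161/1024 81/512 41/256 21/128 11/64 3/16 1/4 1/2 1 } so simplest 1283/8192
BRRRBRBRRRRRRBR: Left { 0 1/8 5/32 641/4096 }, Right { 1283/8192 321/2048 161/1024 81/512 41/256 21/128 11/64 3/16 1/4 1/2 1 } so simplest 2565/16384

2565/16384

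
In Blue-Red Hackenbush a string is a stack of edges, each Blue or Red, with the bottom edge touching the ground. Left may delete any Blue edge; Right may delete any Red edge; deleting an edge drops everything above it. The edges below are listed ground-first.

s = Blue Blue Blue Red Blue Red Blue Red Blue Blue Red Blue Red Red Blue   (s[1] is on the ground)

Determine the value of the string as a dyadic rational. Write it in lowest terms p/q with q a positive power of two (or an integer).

10963/4096

val(B) = { 0 | (no moves) } — 1
val(BB) = { 0; 1 | (no moves) } — 2
val(BBB) = { 0; 1; 2 | (no moves) } — 3
val(BBBR) = { 0; 1; 2 | 3 } — 5/2
val(BBBRB) = { 0; 1; 2; 5/2 | 3 } — 11/4
val(BBBRBR) = { 0; 1; 2; 5/2 | 11/4; 3 } — 21/8
val(BBBRBRB) = { 0; 1; 2; 5/2; 21/8 | 11/4; 3 } — 43/16
val(BBBRBRBR) = { 0; 1; 2; 5/2; 21/8 | 43/16; 11/4; 3 } — 85/32
val(BBBRBRBRB) = { 0; 1; 2; 5/2; 21/8; 85/32 | 43/16; 11/4; 3 } — 171/64
val(BBBRBRBRBB) = { 0; 1; 2; 5/2; 21/8; 85/32; 171/64 | 43/16; 11/4; 3 } — 343/128
val(BBBRBRBRBBR) = { 0; 1; 2; 5/2; 21/8; 85/32; 171/64 | 343/128; 43/16; 11/4; 3 } — 685/256
val(BBBRBRBRBBRB) = { 0; 1; 2; 5/2; 21/8; 85/32; 171/64; 685/256 | 343/128; 43/16; 11/4; 3 } — 1371/512
val(BBBRBRBRBBRBR) = { 0; 1; 2; 5/2; 21/8; 85/32; 171/64; 685/256 | 1371/512; 343/128; 43/16; 11/4; 3 } — 2741/1024
val(BBBRBRBRBBRBRR) = { 0; 1; 2; 5/2; 21/8; 85/32; 171/64; 685/256 | 2741/1024; 1371/512; 343/128; 43/16; 11/4; 3 } — 5481/2048
val(BBBRBRBRBBRBRRB) = { 0; 1; 2; 5/2; 21/8; 85/32; 171/64; 685/256; 5481/2048 | 2741/1024; 1371/512; 343/128; 43/16; 11/4; 3 } — 10963/4096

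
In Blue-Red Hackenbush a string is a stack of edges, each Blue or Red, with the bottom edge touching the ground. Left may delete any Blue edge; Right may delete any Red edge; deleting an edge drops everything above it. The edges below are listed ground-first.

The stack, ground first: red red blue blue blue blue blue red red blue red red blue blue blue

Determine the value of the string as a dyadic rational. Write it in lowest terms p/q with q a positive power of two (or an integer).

Prefix values for red red blue blue blue blue blue red red blue red red blue blue blue via {L|R} + simplicity:
step 1: add red to get r; options L={ (no moves) } R={ 0 } ⇒ -1
step 2: add red to get rr; options L={ (no moves) } R={ -1,0 } ⇒ -2
step 3: add blue to get rrb; options L={ -2 } R={ -1,0 } ⇒ -3/2
step 4: add blue to get rrbb; options L={ -2,-3/2 } R={ -1,0 } ⇒ -5/4
step 5: add blue to get rrbbb; options L={ -2,-3/2,-5/4 } R={ -1,0 } ⇒ -9/8
step 6: add blue to get rrbbbb; options L={ -2,-3/2,-5/4,-9/8 } R={ -1,0 } ⇒ -17/16
step 7: add blue to get rrbbbbb; options L={ -2,-3/2,-5/4,-9/8,-17/16 } R={ -1,0 } ⇒ -33/32
step 8: add red to get rrbbbbbr; options L={ -2,-3/2,-5/4,-9/8,-17/16 } R={ -33/32,-1,0 } ⇒ -67/64
step 9: add red to get rrbbbbbrr; options L={ -2,-3/2,-5/4,-9/8,-17/16 } R={ -67/64,-33/32,-1,0 } ⇒ -135/128
step 10: add blue to get rrbbbbbrrb; options L={ -2,-3/2,-5/4,-9/8,-17/16,-135/128 } R={ -67/64,-33/32,-1,0 } ⇒ -269/256
step 11: add red to get rrbbbbbrrbr; options L={ -2,-3/2,-5/4,-9/8,-17/16,-135/128 } R={ -269/256,-67/64,-33/32,-1,0 } ⇒ -539/512
step 12: add red to get rrbbbbbrrbrr; options L={ -2,-3/2,-5/4,-9/8,-17/16,-135/128 } R={ -539/512,-269/256,-67/64,-33/32,-1,0 } ⇒ -1079/1024
step 13: add blue to get rrbbbbbrrbrrb; options L={ -2,-3/2,-5/4,-9/8,-17/16,-135/128,-1079/1024 } R={ -539/512,-269/256,-67/64,-33/32,-1,0 } ⇒ -2157/2048
step 14: add blue to get rrbbbbbrrbrrbb; options L={ -2,-3/2,-5/4,-9/8,-17/16,-135/128,-1079/1024,-2157/2048 } R={ -539/512,-269/256,-67/64,-33/32,-1,0 } ⇒ -4313/4096
step 15: add blue to get rrbbbbbrrbrrbbb; options L={ -2,-3/2,-5/4,-9/8,-17/16,-135/128,-1079/1024,-2157/2048,-4313/4096 } R={ -539/512,-269/256,-67/64,-33/32,-1,0 } ⇒ -8625/8192

-8625/8192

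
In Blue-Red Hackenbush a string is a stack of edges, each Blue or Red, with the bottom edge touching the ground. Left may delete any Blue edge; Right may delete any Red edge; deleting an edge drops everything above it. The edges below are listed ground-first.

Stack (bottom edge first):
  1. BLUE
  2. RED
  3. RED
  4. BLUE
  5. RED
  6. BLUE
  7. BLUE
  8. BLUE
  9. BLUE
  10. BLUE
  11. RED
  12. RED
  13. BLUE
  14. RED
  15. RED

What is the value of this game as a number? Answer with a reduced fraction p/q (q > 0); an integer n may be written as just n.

Recurse on prefixes of the 15-edge string BLUE RED RED BLUE RED BLUE BLUE BLUE BLUE BLUE RED RED BLUE RED RED:
v_1 [B]  L=[0]  R=[(no moves)]  → 1
v_2 [BR]  L=[0]  R=[1]  → 1/2
v_3 [BRR]  L=[0]  R=[1/2 1]  → 1/4
v_4 [BRRB]  L=[0 1/4]  R=[1/2 1]  → 3/8
v_5 [BRRBR]  L=[0 1/4]  R=[3/8 1/2 1]  → 5/16
v_6 [BRRBRB]  L=[0 1/4 5/16]  R=[3/8 1/2 1]  → 11/32
v_7 [BRRBRBB]  L=[0 1/4 5/16 11/32]  R=[3/8 1/2 1]  → 23/64
v_8 [BRRBRBBB]  L=[0 1/4 5/16 11/32 23/64]  R=[3/8 1/2 1]  → 47/128
v_9 [BRRBRBBBB]  L=[0 1/4 5/16 11/32 23/64 47/128]  R=[3/8 1/2 1]  → 95/256
v_10 [BRRBRBBBBB]  L=[0 1/4 5/16 11/32 23/64 47/128 95/256]  R=[3/8 1/2 1]  → 191/512
v_11 [BRRBRBBBBBR]  L=[0 1/4 5/16 11/32 23/64 47/128 95/256]  R=[191/512 3/8 1/2 1]  → 381/1024
v_12 [BRRBRBBBBBRR]  L=[0 1/4 5/16 11/32 23/64 47/128 95/256]  R=[381/1024 191/512 3/8 1/2 1]  → 761/2048
v_13 [BRRBRBBBBBRRB]  L=[0 1/4 5/16 11/32 23/64 47/128 95/256 761/2048]  R=[381/1024 191/512 3/8 1/2 1]  → 1523/4096
v_14 [BRRBRBBBBBRRBR]  L=[0 1/4 5/16 11/32 23/64 47/128 95/256 761/2048]  R=[1523/4096 381/1024 191/512 3/8 1/2 1]  → 3045/8192
v_15 [BRRBRBBBBBRRBRR]  L=[0 1/4 5/16 11/32 23/64 47/128 95/256 761/2048]  R=[3045/8192 1523/4096 381/1024 191/512 3/8 1/2 1]  → 6089/16384

6089/16384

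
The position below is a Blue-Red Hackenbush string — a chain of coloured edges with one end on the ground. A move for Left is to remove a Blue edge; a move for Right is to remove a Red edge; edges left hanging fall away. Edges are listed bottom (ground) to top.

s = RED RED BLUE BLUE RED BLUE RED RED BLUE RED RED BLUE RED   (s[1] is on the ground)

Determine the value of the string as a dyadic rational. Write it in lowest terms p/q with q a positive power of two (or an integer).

-2779/2048

Build value(s[:k]) for k = 1..13, string s = RED RED BLUE BLUE RED BLUE RED RED BLUE RED RED BLUE RED.
value(R) = { ∅ | 0 } — -1
value(RR) = { ∅ | -1 0 } — -2
value(RRB) = { -2 | -1 0 } — -3/2
value(RRBB) = { -2 -3/2 | -1 0 } — -5/4
value(RRBBR) = { -2 -3/2 | -5/4 -1 0 } — -11/8
value(RRBBRB) = { -2 -3/2 -11/8 | -5/4 -1 0 } — -21/16
value(RRBBRBR) = { -2 -3/2 -11/8 | -21/16 -5/4 -1 0 } — -43/32
value(RRBBRBRR) = { -2 -3/2 -11/8 | -43/32 -21/16 -5/4 -1 0 } — -87/64
value(RRBBRBRRB) = { -2 -3/2 -11/8 -87/64 | -43/32 -21/16 -5/4 -1 0 } — -173/128
value(RRBBRBRRBR) = { -2 -3/2 -11/8 -87/64 | -173/128 -43/32 -21/16 -5/4 -1 0 } — -347/256
value(RRBBRBRRBRR) = { -2 -3/2 -11/8 -87/64 | -347/256 -173/128 -43/32 -21/16 -5/4 -1 0 } — -695/512
value(RRBBRBRRBRRB) = { -2 -3/2 -11/8 -87/64 -695/512 | -347/256 -173/128 -43/32 -21/16 -5/4 -1 0 } — -1389/1024
value(RRBBRBRRBRRBR) = { -2 -3/2 -11/8 -87/64 -695/512 | -1389/1024 -347/256 -173/128 -43/32 -21/16 -5/4 -1 0 } — -2779/2048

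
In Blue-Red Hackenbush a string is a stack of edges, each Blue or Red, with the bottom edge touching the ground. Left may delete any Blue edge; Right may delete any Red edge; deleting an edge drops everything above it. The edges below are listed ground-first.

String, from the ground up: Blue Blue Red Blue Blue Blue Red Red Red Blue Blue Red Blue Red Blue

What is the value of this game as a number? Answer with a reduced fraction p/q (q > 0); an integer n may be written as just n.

g(B) = { 0 | ∅ } -> 1
g(BB) = { 0; 1 | ∅ } -> 2
g(BBR) = { 0; 1 | 2 } -> 3/2
g(BBRB) = { 0; 1; 3/2 | 2 } -> 7/4
g(BBRBB) = { 0; 1; 3/2; 7/4 | 2 } -> 15/8
g(BBRBBB) = { 0; 1; 3/2; 7/4; 15/8 | 2 } -> 31/16
g(BBRBBBR) = { 0; 1; 3/2; 7/4; 15/8 | 31/16; 2 } -> 61/32
g(BBRBBBRR) = { 0; 1; 3/2; 7/4; 15/8 | 61/32; 31/16; 2 } -> 121/64
g(BBRBBBRRR) = { 0; 1; 3/2; 7/4; 15/8 | 121/64; 61/32; 31/16; 2 } -> 241/128
g(BBRBBBRRRB) = { 0; 1; 3/2; 7/4; 15/8; 241/128 | 121/64; 61/32; 31/16; 2 } -> 483/256
g(BBRBBBRRRBB) = { 0; 1; 3/2; 7/4; 15/8; 241/128; 483/256 | 121/64; 61/32; 31/16; 2 } -> 967/512
g(BBRBBBRRRBBR) = { 0; 1; 3/2; 7/4; 15/8; 241/128; 483/256 | 967/512; 121/64; 61/32; 31/16; 2 } -> 1933/1024
g(BBRBBBRRRBBRB) = { 0; 1; 3/2; 7/4; 15/8; 241/128; 483/256; 1933/1024 | 967/512; 121/64; 61/32; 31/16; 2 } -> 3867/2048
g(BBRBBBRRRBBRBR) = { 0; 1; 3/2; 7/4; 15/8; 241/128; 483/256; 1933/1024 | 3867/2048; 967/512; 121/64; 61/32; 31/16; 2 } -> 7733/4096
g(BBRBBBRRRBBRBRB) = { 0; 1; 3/2; 7/4; 15/8; 241/128; 483/256; 1933/1024; 7733/4096 | 3867/2048; 967/512; 121/64; 61/32; 31/16; 2 } -> 15467/8192

15467/8192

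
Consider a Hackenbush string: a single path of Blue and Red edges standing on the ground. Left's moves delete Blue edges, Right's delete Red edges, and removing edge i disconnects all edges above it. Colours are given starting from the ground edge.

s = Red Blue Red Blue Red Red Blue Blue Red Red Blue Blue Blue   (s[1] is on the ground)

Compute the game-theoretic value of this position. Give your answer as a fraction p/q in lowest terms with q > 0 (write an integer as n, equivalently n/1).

-2865/4096

Prefix values for Red Blue Red Blue Red Red Blue Blue Red Red Blue Blue Blue via {L|R} + simplicity:
R: Left { — }, Right { 0 } — simplest -1
RB: Left { -1 }, Right { 0 } — simplest -1/2
RBR: Left { -1 }, Right { -1/2, 0 } — simplest -3/4
RBRB: Left { -1, -3/4 }, Right { -1/2, 0 } — simplest -5/8
RBRBR: Left { -1, -3/4 }, Right { -5/8, -1/2, 0 } — simplest -11/16
RBRBRR: Left { -1, -3/4 }, Right { -11/16, -5/8, -1/2, 0 } — simplest -23/32
RBRBRRB: Left { -1, -3/4, -23/32 }, Right { -11/16, -5/8, -1/2, 0 } — simplest -45/64
RBRBRRBB: Left { -1, -3/4, -23/32, -45/64 }, Right { -11/16, -5/8, -1/2, 0 } — simplest -89/128
RBRBRRBBR: Left { -1, -3/4, -23/32, -45/64 }, Right { -89/128, -11/16, -5/8, -1/2, 0 } — simplest -179/256
RBRBRRBBRR: Left { -1, -3/4, -23/32, -45/64 }, Right { -179/256, -89/128, -11/16, -5/8, -1/2, 0 } — simplest -359/512
RBRBRRBBRRB: Left { -1, -3/4, -23/32, -45/64, -359/512 }, Right { -179/256, -89/128, -11/16, -5/8, -1/2, 0 } — simplest -717/1024
RBRBRRBBRRBB: Left { -1, -3/4, -23/32, -45/64, -359/512, -717/1024 }, Right { -179/256, -89/128, -11/16, -5/8, -1/2, 0 } — simplest -1433/2048
RBRBRRBBRRBBB: Left { -1, -3/4, -23/32, -45/64, -359/512, -717/1024, -1433/2048 }, Right { -179/256, -89/128, -11/16, -5/8, -1/2, 0 } — simplest -2865/4096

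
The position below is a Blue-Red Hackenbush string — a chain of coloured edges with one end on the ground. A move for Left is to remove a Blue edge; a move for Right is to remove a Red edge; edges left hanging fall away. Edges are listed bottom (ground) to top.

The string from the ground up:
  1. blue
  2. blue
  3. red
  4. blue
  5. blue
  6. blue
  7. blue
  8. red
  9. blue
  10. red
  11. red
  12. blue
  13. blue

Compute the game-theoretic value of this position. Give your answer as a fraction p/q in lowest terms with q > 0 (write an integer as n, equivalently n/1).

step 1: add blue to get b; options L={ 0 } R={  } — 1
step 2: add blue to get bb; options L={ 0 1 } R={  } — 2
step 3: add red to get bbr; options L={ 0 1 } R={ 2 } — 3/2
step 4: add blue to get bbrb; options L={ 0 1 3/2 } R={ 2 } — 7/4
step 5: add blue to get bbrbb; options L={ 0 1 3/2 7/4 } R={ 2 } — 15/8
step 6: add blue to get bbrbbb; options L={ 0 1 3/2 7/4 15/8 } R={ 2 } — 31/16
step 7: add blue to get bbrbbbb; options L={ 0 1 3/2 7/4 15/8 31/16 } R={ 2 } — 63/32
step 8: add red to get bbrbbbbr; options L={ 0 1 3/2 7/4 15/8 31/16 } R={ 63/32 2 } — 125/64
step 9: add blue to get bbrbbbbrb; options L={ 0 1 3/2 7/4 15/8 31/16 125/64 } R={ 63/32 2 } — 251/128
step 10: add red to get bbrbbbbrbr; options L={ 0 1 3/2 7/4 15/8 31/16 125/64 } R={ 251/128 63/32 2 } — 501/256
step 11: add red to get bbrbbbbrbrr; options L={ 0 1 3/2 7/4 15/8 31/16 125/64 } R={ 501/256 251/128 63/32 2 } — 1001/512
step 12: add blue to get bbrbbbbrbrrb; options L={ 0 1 3/2 7/4 15/8 31/16 125/64 1001/512 } R={ 501/256 251/128 63/32 2 } — 2003/1024
step 13: add blue to get bbrbbbbrbrrbb; options L={ 0 1 3/2 7/4 15/8 31/16 125/64 1001/512 2003/1024 } R={ 501/256 251/128 63/32 2 } — 4007/2048

4007/2048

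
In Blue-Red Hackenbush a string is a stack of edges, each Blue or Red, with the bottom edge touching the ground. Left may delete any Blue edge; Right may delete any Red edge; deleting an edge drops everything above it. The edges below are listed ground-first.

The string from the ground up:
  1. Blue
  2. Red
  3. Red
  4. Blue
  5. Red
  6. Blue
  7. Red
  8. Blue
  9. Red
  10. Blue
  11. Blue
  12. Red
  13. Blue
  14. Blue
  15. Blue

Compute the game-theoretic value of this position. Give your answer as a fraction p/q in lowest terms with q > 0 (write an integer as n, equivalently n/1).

5487/16384

value_1 [B]  L=[0]  R=[(no moves)]  -> 1
value_2 [BR]  L=[0]  R=[1]  -> 1/2
value_3 [BRR]  L=[0]  R=[1/2 1]  -> 1/4
value_4 [BRRB]  L=[0 1/4]  R=[1/2 1]  -> 3/8
value_5 [BRRBR]  L=[0 1/4]  R=[3/8 1/2 1]  -> 5/16
value_6 [BRRBRB]  L=[0 1/4 5/16]  R=[3/8 1/2 1]  -> 11/32
value_7 [BRRBRBR]  L=[0 1/4 5/16]  R=[11/32 3/8 1/2 1]  -> 21/64
value_8 [BRRBRBRB]  L=[0 1/4 5/16 21/64]  R=[11/32 3/8 1/2 1]  -> 43/128
value_9 [BRRBRBRBR]  L=[0 1/4 5/16 21/64]  R=[43/128 11/32 3/8 1/2 1]  -> 85/256
value_10 [BRRBRBRBRB]  L=[0 1/4 5/16 21/64 85/256]  R=[43/128 11/32 3/8 1/2 1]  -> 171/512
value_11 [BRRBRBRBRBB]  L=[0 1/4 5/16 21/64 85/256 171/512]  R=[43/128 11/32 3/8 1/2 1]  -> 343/1024
value_12 [BRRBRBRBRBBR]  L=[0 1/4 5/16 21/64 85/256 171/512]  R=[343/1024 43/128 11/32 3/8 1/2 1]  -> 685/2048
value_13 [BRRBRBRBRBBRB]  L=[0 1/4 5/16 21/64 85/256 171/512 685/2048]  R=[343/1024 43/128 11/32 3/8 1/2 1]  -> 1371/4096
value_14 [BRRBRBRBRBBRBB]  L=[0 1/4 5/16 21/64 85/256 171/512 685/2048 1371/4096]  R=[343/1024 43/128 11/32 3/8 1/2 1]  -> 2743/8192
value_15 [BRRBRBRBRBBRBBB]  L=[0 1/4 5/16 21/64 85/256 171/512 685/2048 1371/4096 2743/8192]  R=[343/1024 43/128 11/32 3/8 1/2 1]  -> 5487/16384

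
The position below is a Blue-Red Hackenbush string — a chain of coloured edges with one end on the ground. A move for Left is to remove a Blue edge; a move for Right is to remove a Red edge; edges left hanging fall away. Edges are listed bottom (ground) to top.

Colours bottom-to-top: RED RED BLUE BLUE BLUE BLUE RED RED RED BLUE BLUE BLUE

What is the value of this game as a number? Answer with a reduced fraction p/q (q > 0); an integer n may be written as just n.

Prefix values for RED RED BLUE BLUE BLUE BLUE RED RED RED BLUE BLUE BLUE via {L|R} + simplicity:
edge 1 of 12 (RED): { none | 0 } = -1
edge 2 of 12 (RED): { none | -1,0 } = -2
edge 3 of 12 (BLUE): { -2 | -1,0 } = -3/2
edge 4 of 12 (BLUE): { -2,-3/2 | -1,0 } = -5/4
edge 5 of 12 (BLUE): { -2,-3/2,-5/4 | -1,0 } = -9/8
edge 6 of 12 (BLUE): { -2,-3/2,-5/4,-9/8 | -1,0 } = -17/16
edge 7 of 12 (RED): { -2,-3/2,-5/4,-9/8 | -17/16,-1,0 } = -35/32
edge 8 of 12 (RED): { -2,-3/2,-5/4,-9/8 | -35/32,-17/16,-1,0 } = -71/64
edge 9 of 12 (RED): { -2,-3/2,-5/4,-9/8 | -71/64,-35/32,-17/16,-1,0 } = -143/128
edge 10 of 12 (BLUE): { -2,-3/2,-5/4,-9/8,-143/128 | -71/64,-35/32,-17/16,-1,0 } = -285/256
edge 11 of 12 (BLUE): { -2,-3/2,-5/4,-9/8,-143/128,-285/256 | -71/64,-35/32,-17/16,-1,0 } = -569/512
edge 12 of 12 (BLUE): { -2,-3/2,-5/4,-9/8,-143/128,-285/256,-569/512 | -71/64,-35/32,-17/16,-1,0 } = -1137/1024

-1137/1024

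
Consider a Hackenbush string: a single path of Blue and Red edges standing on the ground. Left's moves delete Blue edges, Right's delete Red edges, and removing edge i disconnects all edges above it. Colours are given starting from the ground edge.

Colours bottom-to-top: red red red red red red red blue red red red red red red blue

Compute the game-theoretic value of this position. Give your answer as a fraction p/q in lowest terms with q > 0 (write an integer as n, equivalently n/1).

value(r) = {  | 0 } -> -1
value(rr) = {  | -1 0 } -> -2
value(rrr) = {  | -2 -1 0 } -> -3
value(rrrr) = {  | -3 -2 -1 0 } -> -4
value(rrrrr) = {  | -4 -3 -2 -1 0 } -> -5
value(rrrrrr) = {  | -5 -4 -3 -2 -1 0 } -> -6
value(rrrrrrr) = {  | -6 -5 -4 -3 -2 -1 0 } -> -7
value(rrrrrrrb) = { -7 | -6 -5 -4 -3 -2 -1 0 } -> -13/2
value(rrrrrrrbr) = { -7 | -13/2 -6 -5 -4 -3 -2 -1 0 } -> -27/4
value(rrrrrrrbrr) = { -7 | -27/4 -13/2 -6 -5 -4 -3 -2 -1 0 } -> -55/8
value(rrrrrrrbrrr) = { -7 | -55/8 -27/4 -13/2 -6 -5 -4 -3 -2 -1 0 } -> -111/16
value(rrrrrrrbrrrr) = { -7 | -111/16 -55/8 -27/4 -13/2 -6 -5 -4 -3 -2 -1 0 } -> -223/32
value(rrrrrrrbrrrrr) = { -7 | -223/32 -111/16 -55/8 -27/4 -13/2 -6 -5 -4 -3 -2 -1 0 } -> -447/64
value(rrrrrrrbrrrrrr) = { -7 | -447/64 -223/32 -111/16 -55/8 -27/4 -13/2 -6 -5 -4 -3 -2 -1 0 } -> -895/128
value(rrrrrrrbrrrrrrb) = { -7 -895/128 | -447/64 -223/32 -111/16 -55/8 -27/4 -13/2 -6 -5 -4 -3 -2 -1 0 } -> -1789/256

-1789/256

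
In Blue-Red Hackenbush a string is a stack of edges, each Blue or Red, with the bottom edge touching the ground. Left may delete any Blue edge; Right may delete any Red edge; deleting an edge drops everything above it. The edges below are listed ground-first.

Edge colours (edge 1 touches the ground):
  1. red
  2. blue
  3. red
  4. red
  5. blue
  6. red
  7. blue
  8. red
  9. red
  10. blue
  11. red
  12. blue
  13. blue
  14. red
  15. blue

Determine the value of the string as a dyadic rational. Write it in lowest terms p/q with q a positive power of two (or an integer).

-13733/16384

1 of 15 · r · max L −∞ · min R 0 so -1
2 of 15 · rb · max L -1 · min R 0 so -1/2
3 of 15 · rbr · max L -1 · min R -1/2 so -3/4
4 of 15 · rbrr · max L -1 · min R -3/4 so -7/8
5 of 15 · rbrrb · max L -7/8 · min R -3/4 so -13/16
6 of 15 · rbrrbr · max L -7/8 · min R -13/16 so -27/32
7 of 15 · rbrrbrb · max L -27/32 · min R -13/16 so -53/64
8 of 15 · rbrrbrbr · max L -27/32 · min R -53/64 so -107/128
9 of 15 · rbrrbrbrr · max L -27/32 · min R -107/128 so -215/256
10 of 15 · rbrrbrbrrb · max L -215/256 · min R -107/128 so -429/512
11 of 15 · rbrrbrbrrbr · max L -215/256 · min R -429/512 so -859/1024
12 of 15 · rbrrbrbrrbrb · max L -859/1024 · min R -429/512 so -1717/2048
13 of 15 · rbrrbrbrrbrbb · max L -1717/2048 · min R -429/512 so -3433/4096
14 of 15 · rbrrbrbrrbrbbr · max L -1717/2048 · min R -3433/4096 so -6867/8192
15 of 15 · rbrrbrbrrbrbbrb · max L -6867/8192 · min R -3433/4096 so -13733/16384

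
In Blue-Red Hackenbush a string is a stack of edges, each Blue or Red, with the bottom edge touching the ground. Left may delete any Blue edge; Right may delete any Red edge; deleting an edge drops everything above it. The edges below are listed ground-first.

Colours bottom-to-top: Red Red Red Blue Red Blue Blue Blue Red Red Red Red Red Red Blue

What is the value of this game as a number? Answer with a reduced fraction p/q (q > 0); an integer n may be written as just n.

G_1 [R]  L=[·]  R=[0]  -> -1
G_2 [RR]  L=[·]  R=[-1,0]  -> -2
G_3 [RRR]  L=[·]  R=[-2,-1,0]  -> -3
G_4 [RRRB]  L=[-3]  R=[-2,-1,0]  -> -5/2
G_5 [RRRBR]  L=[-3]  R=[-5/2,-2,-1,0]  -> -11/4
G_6 [RRRBRB]  L=[-3,-11/4]  R=[-5/2,-2,-1,0]  -> -21/8
G_7 [RRRBRBB]  L=[-3,-11/4,-21/8]  R=[-5/2,-2,-1,0]  -> -41/16
G_8 [RRRBRBBB]  L=[-3,-11/4,-21/8,-41/16]  R=[-5/2,-2,-1,0]  -> -81/32
G_9 [RRRBRBBBR]  L=[-3,-11/4,-21/8,-41/16]  R=[-81/32,-5/2,-2,-1,0]  -> -163/64
G_10 [RRRBRBBBRR]  L=[-3,-11/4,-21/8,-41/16]  R=[-163/64,-81/32,-5/2,-2,-1,0]  -> -327/128
G_11 [RRRBRBBBRRR]  L=[-3,-11/4,-21/8,-41/16]  R=[-327/128,-163/64,-81/32,-5/2,-2,-1,0]  -> -655/256
G_12 [RRRBRBBBRRRR]  L=[-3,-11/4,-21/8,-41/16]  R=[-655/256,-327/128,-163/64,-81/32,-5/2,-2,-1,0]  -> -1311/512
G_13 [RRRBRBBBRRRRR]  L=[-3,-11/4,-21/8,-41/16]  R=[-1311/512,-655/256,-327/128,-163/64,-81/32,-5/2,-2,-1,0]  -> -2623/1024
G_14 [RRRBRBBBRRRRRR]  L=[-3,-11/4,-21/8,-41/16]  R=[-2623/1024,-1311/512,-655/256,-327/128,-163/64,-81/32,-5/2,-2,-1,0]  -> -5247/2048
G_15 [RRRBRBBBRRRRRRB]  L=[-3,-11/4,-21/8,-41/16,-5247/2048]  R=[-2623/1024,-1311/512,-655/256,-327/128,-163/64,-81/32,-5/2,-2,-1,0]  -> -10493/4096

-10493/4096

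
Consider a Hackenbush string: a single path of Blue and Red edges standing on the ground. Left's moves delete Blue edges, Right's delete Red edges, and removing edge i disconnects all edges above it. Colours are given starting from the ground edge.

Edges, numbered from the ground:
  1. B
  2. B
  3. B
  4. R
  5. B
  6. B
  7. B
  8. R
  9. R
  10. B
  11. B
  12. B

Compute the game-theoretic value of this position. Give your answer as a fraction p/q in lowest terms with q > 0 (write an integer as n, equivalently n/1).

1487/512

value_1 [B]  L=[0]  R=[(no moves)]  gives 1
value_2 [BB]  L=[0, 1]  R=[(no moves)]  gives 2
value_3 [BBB]  L=[0, 1, 2]  R=[(no moves)]  gives 3
value_4 [BBBR]  L=[0, 1, 2]  R=[3]  gives 5/2
value_5 [BBBRB]  L=[0, 1, 2, 5/2]  R=[3]  gives 11/4
value_6 [BBBRBB]  L=[0, 1, 2, 5/2, 11/4]  R=[3]  gives 23/8
value_7 [BBBRBBB]  L=[0, 1, 2, 5/2, 11/4, 23/8]  R=[3]  gives 47/16
value_8 [BBBRBBBR]  L=[0, 1, 2, 5/2, 11/4, 23/8]  R=[47/16, 3]  gives 93/32
value_9 [BBBRBBBRR]  L=[0, 1, 2, 5/2, 11/4, 23/8]  R=[93/32, 47/16, 3]  gives 185/64
value_10 [BBBRBBBRRB]  L=[0, 1, 2, 5/2, 11/4, 23/8, 185/64]  R=[93/32, 47/16, 3]  gives 371/128
value_11 [BBBRBBBRRBB]  L=[0, 1, 2, 5/2, 11/4, 23/8, 185/64, 371/128]  R=[93/32, 47/16, 3]  gives 743/256
value_12 [BBBRBBBRRBBB]  L=[0, 1, 2, 5/2, 11/4, 23/8, 185/64, 371/128, 743/256]  R=[93/32, 47/16, 3]  gives 1487/512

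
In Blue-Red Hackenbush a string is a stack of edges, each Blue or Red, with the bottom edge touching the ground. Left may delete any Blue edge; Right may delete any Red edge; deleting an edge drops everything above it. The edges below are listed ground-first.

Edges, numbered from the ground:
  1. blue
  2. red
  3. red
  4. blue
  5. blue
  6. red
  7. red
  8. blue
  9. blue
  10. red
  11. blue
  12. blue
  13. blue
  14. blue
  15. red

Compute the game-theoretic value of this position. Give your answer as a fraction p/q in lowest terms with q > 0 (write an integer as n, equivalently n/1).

6589/16384

Build v(s[:k]) for k = 1..15, string s = blue red red blue blue red red blue blue red blue blue blue blue red.
v_1 [b]  L=[0]  R=[—]  -> 1
v_2 [br]  L=[0]  R=[1]  -> 1/2
v_3 [brr]  L=[0]  R=[1/2; 1]  -> 1/4
v_4 [brrb]  L=[0; 1/4]  R=[1/2; 1]  -> 3/8
v_5 [brrbb]  L=[0; 1/4; 3/8]  R=[1/2; 1]  -> 7/16
v_6 [brrbbr]  L=[0; 1/4; 3/8]  R=[7/16; 1/2; 1]  -> 13/32
v_7 [brrbbrr]  L=[0; 1/4; 3/8]  R=[13/32; 7/16; 1/2; 1]  -> 25/64
v_8 [brrbbrrb]  L=[0; 1/4; 3/8; 25/64]  R=[13/32; 7/16; 1/2; 1]  -> 51/128
v_9 [brrbbrrbb]  L=[0; 1/4; 3/8; 25/64; 51/128]  R=[13/32; 7/16; 1/2; 1]  -> 103/256
v_10 [brrbbrrbbr]  L=[0; 1/4; 3/8; 25/64; 51/128]  R=[103/256; 13/32; 7/16; 1/2; 1]  -> 205/512
v_11 [brrbbrrbbrb]  L=[0; 1/4; 3/8; 25/64; 51/128; 205/512]  R=[103/256; 13/32; 7/16; 1/2; 1]  -> 411/1024
v_12 [brrbbrrbbrbb]  L=[0; 1/4; 3/8; 25/64; 51/128; 205/512; 411/1024]  R=[103/256; 13/32; 7/16; 1/2; 1]  -> 823/2048
v_13 [brrbbrrbbrbbb]  L=[0; 1/4; 3/8; 25/64; 51/128; 205/512; 411/1024; 823/2048]  R=[103/256; 13/32; 7/16; 1/2; 1]  -> 1647/4096
v_14 [brrbbrrbbrbbbb]  L=[0; 1/4; 3/8; 25/64; 51/128; 205/512; 411/1024; 823/2048; 1647/4096]  R=[103/256; 13/32; 7/16; 1/2; 1]  -> 3295/8192
v_15 [brrbbrrbbrbbbbr]  L=[0; 1/4; 3/8; 25/64; 51/128; 205/512; 411/1024; 823/2048; 1647/4096]  R=[3295/8192; 103/256; 13/32; 7/16; 1/2; 1]  -> 6589/16384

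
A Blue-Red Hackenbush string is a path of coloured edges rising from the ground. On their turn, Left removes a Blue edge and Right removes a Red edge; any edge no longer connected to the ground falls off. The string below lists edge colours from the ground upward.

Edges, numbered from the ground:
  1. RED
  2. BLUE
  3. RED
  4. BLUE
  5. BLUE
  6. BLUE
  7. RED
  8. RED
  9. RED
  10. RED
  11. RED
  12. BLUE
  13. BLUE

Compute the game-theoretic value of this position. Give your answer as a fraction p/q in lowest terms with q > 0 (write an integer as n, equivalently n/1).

-2297/4096

Build value(s[:k]) for k = 1..13, string s = RED BLUE RED BLUE BLUE BLUE RED RED RED RED RED BLUE BLUE.
edge 1 of 13 (RED): { ∅ | 0 } = -1
edge 2 of 13 (BLUE): { -1 | 0 } = -1/2
edge 3 of 13 (RED): { -1 | -1/2; 0 } = -3/4
edge 4 of 13 (BLUE): { -1; -3/4 | -1/2; 0 } = -5/8
edge 5 of 13 (BLUE): { -1; -3/4; -5/8 | -1/2; 0 } = -9/16
edge 6 of 13 (BLUE): { -1; -3/4; -5/8; -9/16 | -1/2; 0 } = -17/32
edge 7 of 13 (RED): { -1; -3/4; -5/8; -9/16 | -17/32; -1/2; 0 } = -35/64
edge 8 of 13 (RED): { -1; -3/4; -5/8; -9/16 | -35/64; -17/32; -1/2; 0 } = -71/128
edge 9 of 13 (RED): { -1; -3/4; -5/8; -9/16 | -71/128; -35/64; -17/32; -1/2; 0 } = -143/256
edge 10 of 13 (RED): { -1; -3/4; -5/8; -9/16 | -143/256; -71/128; -35/64; -17/32; -1/2; 0 } = -287/512
edge 11 of 13 (RED): { -1; -3/4; -5/8; -9/16 | -287/512; -143/256; -71/128; -35/64; -17/32; -1/2; 0 } = -575/1024
edge 12 of 13 (BLUE): { -1; -3/4; -5/8; -9/16; -575/1024 | -287/512; -143/256; -71/128; -35/64; -17/32; -1/2; 0 } = -1149/2048
edge 13 of 13 (BLUE): { -1; -3/4; -5/8; -9/16; -575/1024; -1149/2048 | -287/512; -143/256; -71/128; -35/64; -17/32; -1/2; 0 } = -2297/4096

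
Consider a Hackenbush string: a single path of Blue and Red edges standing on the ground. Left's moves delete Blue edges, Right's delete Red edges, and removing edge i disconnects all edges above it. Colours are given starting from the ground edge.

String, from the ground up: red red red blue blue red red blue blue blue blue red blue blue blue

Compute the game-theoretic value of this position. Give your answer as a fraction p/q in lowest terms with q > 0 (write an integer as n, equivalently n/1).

-9745/4096

step 1: add red to get r; options L={ · } R={ 0 } => -1
step 2: add red to get rr; options L={ · } R={ -1 0 } => -2
step 3: add red to get rrr; options L={ · } R={ -2 -1 0 } => -3
step 4: add blue to get rrrb; options L={ -3 } R={ -2 -1 0 } => -5/2
step 5: add blue to get rrrbb; options L={ -3 -5/2 } R={ -2 -1 0 } => -9/4
step 6: add red to get rrrbbr; options L={ -3 -5/2 } R={ -9/4 -2 -1 0 } => -19/8
step 7: add red to get rrrbbrr; options L={ -3 -5/2 } R={ -19/8 -9/4 -2 -1 0 } => -39/16
step 8: add blue to get rrrbbrrb; options L={ -3 -5/2 -39/16 } R={ -19/8 -9/4 -2 -1 0 } => -77/32
step 9: add blue to get rrrbbrrbb; options L={ -3 -5/2 -39/16 -77/32 } R={ -19/8 -9/4 -2 -1 0 } => -153/64
step 10: add blue to get rrrbbrrbbb; options L={ -3 -5/2 -39/16 -77/32 -153/64 } R={ -19/8 -9/4 -2 -1 0 } => -305/128
step 11: add blue to get rrrbbrrbbbb; options L={ -3 -5/2 -39/16 -77/32 -153/64 -305/128 } R={ -19/8 -9/4 -2 -1 0 } => -609/256
step 12: add red to get rrrbbrrbbbbr; options L={ -3 -5/2 -39/16 -77/32 -153/64 -305/128 } R={ -609/256 -19/8 -9/4 -2 -1 0 } => -1219/512
step 13: add blue to get rrrbbrrbbbbrb; options L={ -3 -5/2 -39/16 -77/32 -153/64 -305/128 -1219/512 } R={ -609/256 -19/8 -9/4 -2 -1 0 } => -2437/1024
step 14: add blue to get rrrbbrrbbbbrbb; options L={ -3 -5/2 -39/16 -77/32 -153/64 -305/128 -1219/512 -2437/1024 } R={ -609/256 -19/8 -9/4 -2 -1 0 } => -4873/2048
step 15: add blue to get rrrbbrrbbbbrbbb; options L={ -3 -5/2 -39/16 -77/32 -153/64 -305/128 -1219/512 -2437/1024 -4873/2048 } R={ -609/256 -19/8 -9/4 -2 -1 0 } => -9745/4096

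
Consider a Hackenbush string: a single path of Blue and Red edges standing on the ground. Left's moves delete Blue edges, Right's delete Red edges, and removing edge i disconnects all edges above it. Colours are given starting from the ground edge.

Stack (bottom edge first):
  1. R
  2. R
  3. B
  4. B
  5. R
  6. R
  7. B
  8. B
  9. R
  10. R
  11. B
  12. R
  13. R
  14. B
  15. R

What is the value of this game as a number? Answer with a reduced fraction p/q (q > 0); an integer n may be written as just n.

step 1: add R to get R; options L={ ∅ } R={ 0 } = -1
step 2: add R to get RR; options L={ ∅ } R={ -1, 0 } = -2
step 3: add B to get RRB; options L={ -2 } R={ -1, 0 } = -3/2
step 4: add B to get RRBB; options L={ -2, -3/2 } R={ -1, 0 } = -5/4
step 5: add R to get RRBBR; options L={ -2, -3/2 } R={ -5/4, -1, 0 } = -11/8
step 6: add R to get RRBBRR; options L={ -2, -3/2 } R={ -11/8, -5/4, -1, 0 } = -23/16
step 7: add B to get RRBBRRB; options L={ -2, -3/2, -23/16 } R={ -11/8, -5/4, -1, 0 } = -45/32
step 8: add B to get RRBBRRBB; options L={ -2, -3/2, -23/16, -45/32 } R={ -11/8, -5/4, -1, 0 } = -89/64
step 9: add R to get RRBBRRBBR; options L={ -2, -3/2, -23/16, -45/32 } R={ -89/64, -11/8, -5/4, -1, 0 } = -179/128
step 10: add R to get RRBBRRBBRR; options L={ -2, -3/2, -23/16, -45/32 } R={ -179/128, -89/64, -11/8, -5/4, -1, 0 } = -359/256
step 11: add B to get RRBBRRBBRRB; options L={ -2, -3/2, -23/16, -45/32, -359/256 } R={ -179/128, -89/64, -11/8, -5/4, -1, 0 } = -717/512
step 12: add R to get RRBBRRBBRRBR; options L={ -2, -3/2, -23/16, -45/32, -359/256 } R={ -717/512, -179/128, -89/64, -11/8, -5/4, -1, 0 } = -1435/1024
step 13: add R to get RRBBRRBBRRBRR; options L={ -2, -3/2, -23/16, -45/32, -359/256 } R={ -1435/1024, -717/512, -179/128, -89/64, -11/8, -5/4, -1, 0 } = -2871/2048
step 14: add B to get RRBBRRBBRRBRRB; options L={ -2, -3/2, -23/16, -45/32, -359/256, -2871/2048 } R={ -1435/1024, -717/512, -179/128, -89/64, -11/8, -5/4, -1, 0 } = -5741/4096
step 15: add R to get RRBBRRBBRRBRRBR; options L={ -2, -3/2, -23/16, -45/32, -359/256, -2871/2048 } R={ -5741/4096, -1435/1024, -717/512, -179/128, -89/64, -11/8, -5/4, -1, 0 } = -11483/8192

-11483/8192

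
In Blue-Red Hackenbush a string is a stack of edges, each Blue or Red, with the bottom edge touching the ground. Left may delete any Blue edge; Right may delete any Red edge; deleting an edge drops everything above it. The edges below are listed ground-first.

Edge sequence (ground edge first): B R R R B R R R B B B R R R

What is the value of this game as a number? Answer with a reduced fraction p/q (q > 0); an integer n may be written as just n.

val_1 [B]  L=[0]  R=[(no moves)]  = 1
val_2 [BR]  L=[0]  R=[1]  = 1/2
val_3 [BRR]  L=[0]  R=[1/2,1]  = 1/4
val_4 [BRRR]  L=[0]  R=[1/4,1/2,1]  = 1/8
val_5 [BRRRB]  L=[0,1/8]  R=[1/4,1/2,1]  = 3/16
val_6 [BRRRBR]  L=[0,1/8]  R=[3/16,1/4,1/2,1]  = 5/32
val_7 [BRRRBRR]  L=[0,1/8]  R=[5/32,3/16,1/4,1/2,1]  = 9/64
val_8 [BRRRBRRR]  L=[0,1/8]  R=[9/64,5/32,3/16,1/4,1/2,1]  = 17/128
val_9 [BRRRBRRRB]  L=[0,1/8,17/128]  R=[9/64,5/32,3/16,1/4,1/2,1]  = 35/256
val_10 [BRRRBRRRBB]  L=[0,1/8,17/128,35/256]  R=[9/64,5/32,3/16,1/4,1/2,1]  = 71/512
val_11 [BRRRBRRRBBB]  L=[0,1/8,17/128,35/256,71/512]  R=[9/64,5/32,3/16,1/4,1/2,1]  = 143/1024
val_12 [BRRRBRRRBBBR]  L=[0,1/8,17/128,35/256,71/512]  R=[143/1024,9/64,5/32,3/16,1/4,1/2,1]  = 285/2048
val_13 [BRRRBRRRBBBRR]  L=[0,1/8,17/128,35/256,71/512]  R=[285/2048,143/1024,9/64,5/32,3/16,1/4,1/2,1]  = 569/4096
val_14 [BRRRBRRRBBBRRR]  L=[0,1/8,17/128,35/256,71/512]  R=[569/4096,285/2048,143/1024,9/64,5/32,3/16,1/4,1/2,1]  = 1137/8192

1137/8192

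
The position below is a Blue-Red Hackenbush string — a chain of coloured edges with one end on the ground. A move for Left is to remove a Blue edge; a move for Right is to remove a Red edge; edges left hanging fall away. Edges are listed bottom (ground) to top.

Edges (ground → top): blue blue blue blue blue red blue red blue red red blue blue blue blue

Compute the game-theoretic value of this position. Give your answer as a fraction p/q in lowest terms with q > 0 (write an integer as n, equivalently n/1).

4767/1024

1 of 15 · b · max L 0 · min R +∞ → 1
2 of 15 · bb · max L 1 · min R +∞ → 2
3 of 15 · bbb · max L 2 · min R +∞ → 3
4 of 15 · bbbb · max L 3 · min R +∞ → 4
5 of 15 · bbbbb · max L 4 · min R +∞ → 5
6 of 15 · bbbbbr · max L 4 · min R 5 → 9/2
7 of 15 · bbbbbrb · max L 9/2 · min R 5 → 19/4
8 of 15 · bbbbbrbr · max L 9/2 · min R 19/4 → 37/8
9 of 15 · bbbbbrbrb · max L 37/8 · min R 19/4 → 75/16
10 of 15 · bbbbbrbrbr · max L 37/8 · min R 75/16 → 149/32
11 of 15 · bbbbbrbrbrr · max L 37/8 · min R 149/32 → 297/64
12 of 15 · bbbbbrbrbrrb · max L 297/64 · min R 149/32 → 595/128
13 of 15 · bbbbbrbrbrrbb · max L 595/128 · min R 149/32 → 1191/256
14 of 15 · bbbbbrbrbrrbbb · max L 1191/256 · min R 149/32 → 2383/512
15 of 15 · bbbbbrbrbrrbbbb · max L 2383/512 · min R 149/32 → 4767/1024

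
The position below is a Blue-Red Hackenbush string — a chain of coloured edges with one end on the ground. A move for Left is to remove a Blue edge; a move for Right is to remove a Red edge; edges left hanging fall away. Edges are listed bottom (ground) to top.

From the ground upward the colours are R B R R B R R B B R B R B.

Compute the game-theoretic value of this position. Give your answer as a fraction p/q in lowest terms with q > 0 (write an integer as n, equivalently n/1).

R: Left { — }, Right { 0 } = simplest -1
RB: Left { -1 }, Right { 0 } = simplest -1/2
RBR: Left { -1 }, Right { -1/2; 0 } = simplest -3/4
RBRR: Left { -1 }, Right { -3/4; -1/2; 0 } = simplest -7/8
RBRRB: Left { -1; -7/8 }, Right { -3/4; -1/2; 0 } = simplest -13/16
RBRRBR: Left { -1; -7/8 }, Right { -13/16; -3/4; -1/2; 0 } = simplest -27/32
RBRRBRR: Left { -1; -7/8 }, Right { -27/32; -13/16; -3/4; -1/2; 0 } = simplest -55/64
RBRRBRRB: Left { -1; -7/8; -55/64 }, Right { -27/32; -13/16; -3/4; -1/2; 0 } = simplest -109/128
RBRRBRRBB: Left { -1; -7/8; -55/64; -109/128 }, Right { -27/32; -13/16; -3/4; -1/2; 0 } = simplest -217/256
RBRRBRRBBR: Left { -1; -7/8; -55/64; -109/128 }, Right { -217/256; -27/32; -13/16; -3/4; -1/2; 0 } = simplest -435/512
RBRRBRRBBRB: Left { -1; -7/8; -55/64; -109/128; -435/512 }, Right { -217/256; -27/32; -13/16; -3/4; -1/2; 0 } = simplest -869/1024
RBRRBRRBBRBR: Left { -1; -7/8; -55/64; -109/128; -435/512 }, Right { -869/1024; -217/256; -27/32; -13/16; -3/4; -1/2; 0 } = simplest -1739/2048
RBRRBRRBBRBRB: Left { -1; -7/8; -55/64; -109/128; -435/512; -1739/2048 }, Right { -869/1024; -217/256; -27/32; -13/16; -3/4; -1/2; 0 } = simplest -3477/4096

-3477/4096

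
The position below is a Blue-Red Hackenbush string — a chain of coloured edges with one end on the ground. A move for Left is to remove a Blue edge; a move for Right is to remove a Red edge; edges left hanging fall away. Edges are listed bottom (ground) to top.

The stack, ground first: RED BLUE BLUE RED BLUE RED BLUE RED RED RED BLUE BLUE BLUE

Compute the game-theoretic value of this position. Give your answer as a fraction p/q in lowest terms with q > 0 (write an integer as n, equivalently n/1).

-1393/4096

edge 1 of 13 (RED): {  | 0 } -> -1
edge 2 of 13 (BLUE): { -1 | 0 } -> -1/2
edge 3 of 13 (BLUE): { -1 -1/2 | 0 } -> -1/4
edge 4 of 13 (RED): { -1 -1/2 | -1/4 0 } -> -3/8
edge 5 of 13 (BLUE): { -1 -1/2 -3/8 | -1/4 0 } -> -5/16
edge 6 of 13 (RED): { -1 -1/2 -3/8 | -5/16 -1/4 0 } -> -11/32
edge 7 of 13 (BLUE): { -1 -1/2 -3/8 -11/32 | -5/16 -1/4 0 } -> -21/64
edge 8 of 13 (RED): { -1 -1/2 -3/8 -11/32 | -21/64 -5/16 -1/4 0 } -> -43/128
edge 9 of 13 (RED): { -1 -1/2 -3/8 -11/32 | -43/128 -21/64 -5/16 -1/4 0 } -> -87/256
edge 10 of 13 (RED): { -1 -1/2 -3/8 -11/32 | -87/256 -43/128 -21/64 -5/16 -1/4 0 } -> -175/512
edge 11 of 13 (BLUE): { -1 -1/2 -3/8 -11/32 -175/512 | -87/256 -43/128 -21/64 -5/16 -1/4 0 } -> -349/1024
edge 12 of 13 (BLUE): { -1 -1/2 -3/8 -11/32 -175/512 -349/1024 | -87/256 -43/128 -21/64 -5/16 -1/4 0 } -> -697/2048
edge 13 of 13 (BLUE): { -1 -1/2 -3/8 -11/32 -175/512 -349/1024 -697/2048 | -87/256 -43/128 -21/64 -5/16 -1/4 0 } -> -1393/4096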